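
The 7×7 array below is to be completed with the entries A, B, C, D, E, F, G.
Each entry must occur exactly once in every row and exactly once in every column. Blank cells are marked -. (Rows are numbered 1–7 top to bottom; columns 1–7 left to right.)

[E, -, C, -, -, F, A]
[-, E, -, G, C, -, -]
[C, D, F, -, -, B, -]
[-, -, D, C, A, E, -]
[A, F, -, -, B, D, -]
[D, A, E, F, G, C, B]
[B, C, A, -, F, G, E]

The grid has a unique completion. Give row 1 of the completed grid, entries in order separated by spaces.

Row 1, column 5: row 1 has {A, C, E, F} and column 5 has {A, B, C, F, G}, leaving only D.
Row 1, column 4: row 1 has {A, C, D, E, F} and column 4 has {C, F, G}, leaving only B.
Row 1, column 2: row 1 has {A, B, C, D, E, F} and column 2 has {A, C, D, E, F}, leaving only G.
So row 1 reads: E G C B D F A.

E G C B D F A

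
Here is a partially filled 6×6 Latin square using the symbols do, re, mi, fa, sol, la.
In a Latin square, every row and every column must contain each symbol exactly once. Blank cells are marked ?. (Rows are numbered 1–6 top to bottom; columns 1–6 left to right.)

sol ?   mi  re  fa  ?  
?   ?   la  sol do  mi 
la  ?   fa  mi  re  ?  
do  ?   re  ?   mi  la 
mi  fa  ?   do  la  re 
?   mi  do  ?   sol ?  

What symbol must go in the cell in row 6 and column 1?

re

Row 1, column 6: row 1 has {re, mi, fa, sol} and column 6 has {re, mi, la}, leaving only do.
Row 1, column 2: row 1 has {do, re, mi, fa, sol} and column 2 has {mi, fa}, leaving only la.
Row 2, column 2: row 2 has {do, mi, sol, la} and column 2 has {mi, fa, la}, leaving only re.
Row 2, column 1: row 2 has {do, re, mi, sol, la} and column 1 has {do, mi, sol, la}, leaving only fa.
Row 6 already has {do, mi, sol} and column 1 already has {do, mi, fa, sol, la}, so row 6, column 1 must be re.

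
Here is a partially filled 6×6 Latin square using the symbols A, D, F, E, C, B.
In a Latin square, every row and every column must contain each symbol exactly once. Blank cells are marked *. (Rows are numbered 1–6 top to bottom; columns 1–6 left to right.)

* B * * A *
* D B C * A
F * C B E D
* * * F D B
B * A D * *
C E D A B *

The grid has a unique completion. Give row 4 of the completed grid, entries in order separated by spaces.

A C E F D B

Row 4, column 3: row 4 has {D, F, B} and column 3 has {A, D, C, B}, leaving only E.
Row 4, column 1: row 4 has {D, F, E, B} and column 1 has {F, C, B}, leaving only A.
Row 4, column 2: row 4 has {A, D, F, E, B} and column 2 has {D, E, B}, leaving only C.
So row 4 reads: A C E F D B.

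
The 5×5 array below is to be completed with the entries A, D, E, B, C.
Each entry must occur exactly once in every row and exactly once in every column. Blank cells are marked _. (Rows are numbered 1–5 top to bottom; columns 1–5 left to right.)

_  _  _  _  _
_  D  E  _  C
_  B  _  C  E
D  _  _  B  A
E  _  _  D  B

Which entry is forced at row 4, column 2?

Row 1, column 5: row 1 has {} and column 5 has {A, E, B, C}, leaving only D.
Row 2, column 4: row 2 has {D, E, C} and column 4 has {D, B, C}, leaving only A.
Row 1, column 4: row 1 has {D} and column 4 has {A, D, B, C}, leaving only E.
Row 2, column 1: row 2 has {A, D, E, C} and column 1 has {D, E}, leaving only B.
Row 3, column 1: row 3 has {E, B, C} and column 1 has {D, E, B}, leaving only A.
Row 1, column 1: row 1 has {D, E} and column 1 has {A, D, E, B}, leaving only C.
Row 1, column 2: row 1 has {D, E, C} and column 2 has {D, B}, leaving only A.
Row 1, column 3: row 1 has {A, D, E, C} and column 3 has {E}, leaving only B.
Row 3, column 3: row 3 has {A, E, B, C} and column 3 has {E, B}, leaving only D.
Row 4, column 3: row 4 has {A, D, B} and column 3 has {D, E, B}, leaving only C.
Row 4 already has {A, D, B, C} and column 2 already has {A, D, B}, so row 4, column 2 must be E.

E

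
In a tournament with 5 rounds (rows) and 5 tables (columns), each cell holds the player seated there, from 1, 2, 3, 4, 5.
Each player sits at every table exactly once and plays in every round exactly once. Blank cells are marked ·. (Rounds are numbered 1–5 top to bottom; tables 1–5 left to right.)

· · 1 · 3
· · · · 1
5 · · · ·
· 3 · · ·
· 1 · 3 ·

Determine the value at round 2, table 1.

Round 2, table 1 is narrowed to {2, 3, 4}.
If it were 2, then round 5, table 1 would be left with no valid symbol.
If it were 4, then round 5, table 1 would be left with no valid symbol.
So round 2, table 1 must be 3.

3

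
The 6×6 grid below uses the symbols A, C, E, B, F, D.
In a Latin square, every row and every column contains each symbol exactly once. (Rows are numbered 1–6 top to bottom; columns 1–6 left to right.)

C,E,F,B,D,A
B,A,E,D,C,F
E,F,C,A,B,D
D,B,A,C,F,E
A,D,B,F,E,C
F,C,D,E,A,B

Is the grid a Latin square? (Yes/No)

Each row is a permutation of the 6 symbols, and so is each column.

Yes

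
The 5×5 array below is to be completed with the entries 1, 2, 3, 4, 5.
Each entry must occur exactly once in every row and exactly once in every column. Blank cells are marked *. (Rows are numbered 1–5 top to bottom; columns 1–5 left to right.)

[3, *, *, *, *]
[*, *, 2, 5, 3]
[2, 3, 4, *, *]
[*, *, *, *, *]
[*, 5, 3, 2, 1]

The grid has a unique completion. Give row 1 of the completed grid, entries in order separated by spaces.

Row 3, column 4: row 3 has {2, 3, 4} and column 4 has {2, 5}, leaving only 1.
Row 1, column 4: row 1 has {3} and column 4 has {1, 2, 5}, leaving only 4.
Row 3, column 5: row 3 has {1, 2, 3, 4} and column 5 has {1, 3}, leaving only 5.
Row 1, column 5: row 1 has {3, 4} and column 5 has {1, 3, 5}, leaving only 2.
Row 1, column 2: row 1 has {2, 3, 4} and column 2 has {3, 5}, leaving only 1.
Row 1, column 3: row 1 has {1, 2, 3, 4} and column 3 has {2, 3, 4}, leaving only 5.
So row 1 reads: 3 1 5 4 2.

3 1 5 4 2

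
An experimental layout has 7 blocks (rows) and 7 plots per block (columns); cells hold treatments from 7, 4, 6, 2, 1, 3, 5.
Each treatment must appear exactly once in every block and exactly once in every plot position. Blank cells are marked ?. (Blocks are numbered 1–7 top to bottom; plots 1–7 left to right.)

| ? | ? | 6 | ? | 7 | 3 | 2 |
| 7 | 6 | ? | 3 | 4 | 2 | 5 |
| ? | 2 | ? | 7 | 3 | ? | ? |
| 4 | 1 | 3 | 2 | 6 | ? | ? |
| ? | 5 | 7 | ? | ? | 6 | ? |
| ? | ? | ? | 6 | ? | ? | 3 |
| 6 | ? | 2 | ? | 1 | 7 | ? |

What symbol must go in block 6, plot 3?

Block 1, plot 2: block 1 has {7, 6, 2, 3} and plot 2 has {6, 2, 1, 5}, leaving only 4.
Block 2, plot 3: block 2 has {7, 4, 6, 2, 3, 5} and plot 3 has {7, 6, 2, 3}, leaving only 1.
Block 4, plot 6: block 4 has {4, 6, 2, 1, 3} and plot 6 has {7, 6, 2, 3}, leaving only 5.
Block 4, plot 7: block 4 has {4, 6, 2, 1, 3, 5} and plot 7 has {2, 3, 5}, leaving only 7.
Block 5, plot 5: block 5 has {7, 6, 5} and plot 5 has {7, 4, 6, 1, 3}, leaving only 2.
Block 6, plot 2: block 6 has {6, 3} and plot 2 has {4, 6, 2, 1, 5}, leaving only 7.
Block 6, plot 5: block 6 has {7, 6, 3} and plot 5 has {7, 4, 6, 2, 1, 3}, leaving only 5.
Block 6 already has {7, 6, 3, 5} and plot 3 already has {7, 6, 2, 1, 3}, so block 6, plot 3 must be 4.

4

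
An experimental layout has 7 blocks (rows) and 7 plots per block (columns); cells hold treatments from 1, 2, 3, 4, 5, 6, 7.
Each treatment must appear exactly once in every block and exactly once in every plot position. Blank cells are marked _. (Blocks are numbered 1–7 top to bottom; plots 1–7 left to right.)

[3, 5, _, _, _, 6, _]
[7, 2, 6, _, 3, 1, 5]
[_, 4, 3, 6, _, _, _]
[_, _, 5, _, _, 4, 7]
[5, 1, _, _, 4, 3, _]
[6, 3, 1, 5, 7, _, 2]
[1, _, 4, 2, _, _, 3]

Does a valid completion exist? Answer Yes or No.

Block 6, plot 6: block 6 together with plot 6 already contain {1, 2, 3, 4, 5, 6, 7} — every symbol — so nothing can go there. The grid has no valid completion.

No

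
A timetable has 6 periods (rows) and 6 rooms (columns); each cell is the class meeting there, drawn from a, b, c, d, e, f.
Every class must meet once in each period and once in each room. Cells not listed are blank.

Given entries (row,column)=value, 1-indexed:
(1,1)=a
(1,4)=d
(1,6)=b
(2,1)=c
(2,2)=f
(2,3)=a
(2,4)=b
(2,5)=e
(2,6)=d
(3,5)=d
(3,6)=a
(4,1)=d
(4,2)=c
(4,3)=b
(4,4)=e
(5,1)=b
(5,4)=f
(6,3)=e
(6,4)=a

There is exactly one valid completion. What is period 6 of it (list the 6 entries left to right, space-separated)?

Period 6, room 1: period 6 has {a, e} and room 1 has {a, b, c, d}, leaving only f.
Period 6, room 6: period 6 has {a, e, f} and room 6 has {a, b, d}, leaving only c.
Period 6, room 5: period 6 has {a, c, e, f} and room 5 has {d, e}, leaving only b.
Period 6, room 2: period 6 has {a, b, c, e, f} and room 2 has {c, f}, leaving only d.
So period 6 reads: f d e a b c.

f d e a b c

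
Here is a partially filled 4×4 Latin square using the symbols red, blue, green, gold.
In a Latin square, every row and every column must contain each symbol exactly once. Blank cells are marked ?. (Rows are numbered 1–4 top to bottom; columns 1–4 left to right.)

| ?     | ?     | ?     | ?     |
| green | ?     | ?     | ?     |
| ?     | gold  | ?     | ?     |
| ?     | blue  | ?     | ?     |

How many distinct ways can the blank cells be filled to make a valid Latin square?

8

Row 1, column 1: eliminating its row and column leaves {red, blue, gold}.
Row 1, column 2: eliminating its row and column leaves {red, green}.
Row 1, column 3: eliminating its row and column leaves {red, blue, green, gold}.
Row 1, column 4: eliminating its row and column leaves {red, blue, green, gold}.
Row 2, column 2: eliminating its row and column leaves {red}.
Row 2, column 3: eliminating its row and column leaves {red, blue, gold}.
Row 2, column 4: eliminating its row and column leaves {red, blue, gold}.
Row 3, column 1: eliminating its row and column leaves {red, blue}.
Row 3, column 3: eliminating its row and column leaves {red, blue, green}.
Row 3, column 4: eliminating its row and column leaves {red, blue, green}.
Row 4, column 1: eliminating its row and column leaves {red, gold}.
Row 4, column 3: eliminating its row and column leaves {red, green, gold}.
Row 4, column 4: eliminating its row and column leaves {red, green, gold}.
Enumerating the assignments across these blanks that avoid any row or column repeat gives 8 completions.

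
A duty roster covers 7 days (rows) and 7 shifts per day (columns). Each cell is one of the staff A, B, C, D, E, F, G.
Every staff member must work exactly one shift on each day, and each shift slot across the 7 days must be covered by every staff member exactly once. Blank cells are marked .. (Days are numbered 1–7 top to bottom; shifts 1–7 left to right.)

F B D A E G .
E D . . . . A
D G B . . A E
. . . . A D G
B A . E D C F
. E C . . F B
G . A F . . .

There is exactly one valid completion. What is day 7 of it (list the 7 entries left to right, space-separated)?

Day 7, shift 2: day 7 has {A, F, G} and shift 2 has {A, B, D, E, G}, leaving only C.
Day 7, shift 5: day 7 has {A, C, F, G} and shift 5 has {A, D, E}, leaving only B.
Day 7, shift 6: day 7 has {A, B, C, F, G} and shift 6 has {A, C, D, F, G}, leaving only E.
Day 7, shift 7: day 7 has {A, B, C, E, F, G} and shift 7 has {A, B, E, F, G}, leaving only D.
So day 7 reads: G C A F B E D.

G C A F B E D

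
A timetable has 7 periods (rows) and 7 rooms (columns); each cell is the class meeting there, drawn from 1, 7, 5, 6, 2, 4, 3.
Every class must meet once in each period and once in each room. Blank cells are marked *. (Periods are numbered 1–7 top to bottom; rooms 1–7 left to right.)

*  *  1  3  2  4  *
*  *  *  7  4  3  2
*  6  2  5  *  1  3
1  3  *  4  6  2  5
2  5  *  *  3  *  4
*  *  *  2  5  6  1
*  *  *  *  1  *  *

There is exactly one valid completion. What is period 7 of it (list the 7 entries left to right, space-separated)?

Period 7, room 4: period 7 has {1} and room 4 has {7, 5, 2, 4, 3}, leaving only 6.
Period 7, room 7: period 7 has {1, 6} and room 7 has {1, 5, 2, 4, 3}, leaving only 7.
Period 7, room 6: period 7 has {1, 7, 6} and room 6 has {1, 6, 2, 4, 3}, leaving only 5.
Period 1, room 2: period 1 has {1, 2, 4, 3} and room 2 has {5, 6, 3}, leaving only 7.
Period 1, room 7: period 1 has {1, 7, 2, 4, 3} and room 7 has {1, 7, 5, 2, 4, 3}, leaving only 6.
Period 1, room 1: period 1 has {1, 7, 6, 2, 4, 3} and room 1 has {1, 2}, leaving only 5.
Period 2, room 1: period 2 has {7, 2, 4, 3} and room 1 has {1, 5, 2}, leaving only 6.
Period 2, room 2: period 2 has {7, 6, 2, 4, 3} and room 2 has {7, 5, 6, 3}, leaving only 1.
Period 2, room 3: period 2 has {1, 7, 6, 2, 4, 3} and room 3 has {1, 2}, leaving only 5.
Period 3, room 5: period 3 has {1, 5, 6, 2, 3} and room 5 has {1, 5, 6, 2, 4, 3}, leaving only 7.
Period 3, room 1: period 3 has {1, 7, 5, 6, 2, 3} and room 1 has {1, 5, 6, 2}, leaving only 4.
Period 7, room 1: period 7 has {1, 7, 5, 6} and room 1 has {1, 5, 6, 2, 4}, leaving only 3.
Period 7, room 3: period 7 has {1, 7, 5, 6, 3} and room 3 has {1, 5, 2}, leaving only 4.
Period 7, room 2: period 7 has {1, 7, 5, 6, 4, 3} and room 2 has {1, 7, 5, 6, 3}, leaving only 2.
So period 7 reads: 3 2 4 6 1 5 7.

3 2 4 6 1 5 7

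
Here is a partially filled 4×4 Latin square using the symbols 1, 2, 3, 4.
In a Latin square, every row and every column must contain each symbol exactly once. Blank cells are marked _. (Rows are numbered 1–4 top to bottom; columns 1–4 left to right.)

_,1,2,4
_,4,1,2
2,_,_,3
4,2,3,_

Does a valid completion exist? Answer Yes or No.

Row 3, column 2: row 3 together with column 2 already contain {1, 2, 3, 4} — every symbol — so nothing can go there. The grid has no valid completion.

No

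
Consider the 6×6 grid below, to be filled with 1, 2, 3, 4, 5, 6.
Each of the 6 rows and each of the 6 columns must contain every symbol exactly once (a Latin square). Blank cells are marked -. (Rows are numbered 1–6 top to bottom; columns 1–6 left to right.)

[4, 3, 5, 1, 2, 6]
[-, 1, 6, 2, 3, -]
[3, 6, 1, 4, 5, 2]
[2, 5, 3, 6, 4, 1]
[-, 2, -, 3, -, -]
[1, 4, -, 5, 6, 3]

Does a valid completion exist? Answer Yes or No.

Yes

No row or column among the givens repeats a symbol, and propagating forced cells runs into no contradiction.
One valid completion exists (for instance, 4 3 5 1 2 6 / 5 1 6 2 3 4 / 3 6 1 4 5 2 / 2 5 3 6 4 1 / 6 2 4 3 1 5 / 1 4 2 5 6 3).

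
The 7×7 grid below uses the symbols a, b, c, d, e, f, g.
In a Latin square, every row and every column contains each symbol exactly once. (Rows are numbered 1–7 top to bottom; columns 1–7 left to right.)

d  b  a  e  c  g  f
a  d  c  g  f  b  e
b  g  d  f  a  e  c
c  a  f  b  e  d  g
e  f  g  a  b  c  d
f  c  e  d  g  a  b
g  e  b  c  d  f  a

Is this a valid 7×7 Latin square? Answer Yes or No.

Yes

Each row is a permutation of the 7 symbols, and so is each column.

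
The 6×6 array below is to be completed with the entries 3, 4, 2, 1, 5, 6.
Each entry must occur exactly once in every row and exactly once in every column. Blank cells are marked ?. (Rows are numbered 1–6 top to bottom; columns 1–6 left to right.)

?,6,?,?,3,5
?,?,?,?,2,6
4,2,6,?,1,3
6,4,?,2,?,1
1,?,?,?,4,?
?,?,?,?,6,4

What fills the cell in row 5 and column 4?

Row 1, column 1: row 1 has {3, 5, 6} and column 1 has {4, 1, 6}, leaving only 2.
Row 3, column 4: row 3 has {3, 4, 2, 1, 6} and column 4 has {2}, leaving only 5.
Row 4, column 5: row 4 has {4, 2, 1, 6} and column 5 has {3, 4, 2, 1, 6}, leaving only 5.
Row 4, column 3: row 4 has {4, 2, 1, 5, 6} and column 3 has {6}, leaving only 3.
Row 5, column 6: row 5 has {4, 1} and column 6 has {3, 4, 1, 5, 6}, leaving only 2.
Row 5, column 3: row 5 has {4, 2, 1} and column 3 has {3, 6}, leaving only 5.
Row 5, column 2: row 5 has {4, 2, 1, 5} and column 2 has {4, 2, 6}, leaving only 3.
Row 5 already has {3, 4, 2, 1, 5} and column 4 already has {2, 5}, so row 5, column 4 must be 6.

6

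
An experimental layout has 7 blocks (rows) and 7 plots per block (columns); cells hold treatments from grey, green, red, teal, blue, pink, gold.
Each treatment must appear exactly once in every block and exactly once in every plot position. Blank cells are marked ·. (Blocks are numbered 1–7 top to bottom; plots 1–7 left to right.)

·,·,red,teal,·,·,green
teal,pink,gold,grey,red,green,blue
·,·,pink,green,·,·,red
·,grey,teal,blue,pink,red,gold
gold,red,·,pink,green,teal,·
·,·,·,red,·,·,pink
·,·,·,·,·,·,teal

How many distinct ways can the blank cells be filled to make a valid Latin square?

9

Block 1, plot 1: eliminating its block and plot leaves {grey, blue, pink}.
Block 1, plot 2: eliminating its block and plot leaves {blue, gold}.
Block 1, plot 5: eliminating its block and plot leaves {grey, blue, gold}.
Block 1, plot 6: eliminating its block and plot leaves {grey, blue, pink, gold}.
Block 3, plot 1: eliminating its block and plot leaves {grey, blue}.
Block 3, plot 2: eliminating its block and plot leaves {teal, blue, gold}.
Block 3, plot 5: eliminating its block and plot leaves {grey, teal, blue, gold}.
Block 3, plot 6: eliminating its block and plot leaves {grey, blue, gold}.
Block 4, plot 1: eliminating its block and plot leaves {green}.
Block 5, plot 3: eliminating its block and plot leaves {grey, blue}.
Block 5, plot 7: eliminating its block and plot leaves {grey}.
Block 6, plot 1: eliminating its block and plot leaves {grey, green, blue}.
Block 6, plot 2: eliminating its block and plot leaves {green, teal, blue, gold}.
Block 6, plot 3: eliminating its block and plot leaves {grey, green, blue}.
Block 6, plot 5: eliminating its block and plot leaves {grey, teal, blue, gold}.
Block 6, plot 6: eliminating its block and plot leaves {grey, blue, gold}.
Block 7, plot 1: eliminating its block and plot leaves {grey, green, red, blue, pink}.
Block 7, plot 2: eliminating its block and plot leaves {green, blue, gold}.
Block 7, plot 3: eliminating its block and plot leaves {grey, green, blue}.
Block 7, plot 4: eliminating its block and plot leaves {gold}.
Block 7, plot 5: eliminating its block and plot leaves {grey, blue, gold}.
Block 7, plot 6: eliminating its block and plot leaves {grey, blue, pink, gold}.
Enumerating the assignments across these blanks that avoid any block or plot repeat gives 9 completions.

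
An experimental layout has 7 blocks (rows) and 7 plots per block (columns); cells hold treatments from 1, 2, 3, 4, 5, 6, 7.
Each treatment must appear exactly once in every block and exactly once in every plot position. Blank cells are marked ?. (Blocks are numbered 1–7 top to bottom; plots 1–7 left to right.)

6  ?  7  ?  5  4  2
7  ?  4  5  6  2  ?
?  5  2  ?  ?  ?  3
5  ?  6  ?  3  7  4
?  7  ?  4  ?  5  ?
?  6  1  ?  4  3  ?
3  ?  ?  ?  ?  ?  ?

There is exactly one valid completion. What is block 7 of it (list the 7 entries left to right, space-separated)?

Block 7, plot 3: block 7 has {3} and plot 3 has {1, 2, 4, 6, 7}, leaving only 5.
Block 2, plot 7: block 2 has {2, 4, 5, 6, 7} and plot 7 has {2, 3, 4}, leaving only 1.
Block 2, plot 2: block 2 has {1, 2, 4, 5, 6, 7} and plot 2 has {5, 6, 7}, leaving only 3.
Block 1, plot 2: block 1 has {2, 4, 5, 6, 7} and plot 2 has {3, 5, 6, 7}, leaving only 1.
Block 1, plot 4: block 1 has {1, 2, 4, 5, 6, 7} and plot 4 has {4, 5}, leaving only 3.
Block 4, plot 2: block 4 has {3, 4, 5, 6, 7} and plot 2 has {1, 3, 5, 6, 7}, leaving only 2.
Block 7, plot 2: block 7 has {3, 5} and plot 2 has {1, 2, 3, 5, 6, 7}, leaving only 4.
Block 4, plot 4: block 4 has {2, 3, 4, 5, 6, 7} and plot 4 has {3, 4, 5}, leaving only 1.
Block 5, plot 3: block 5 has {4, 5, 7} and plot 3 has {1, 2, 4, 5, 6, 7}, leaving only 3.
Block 5, plot 7: block 5 has {3, 4, 5, 7} and plot 7 has {1, 2, 3, 4}, leaving only 6.
Block 7, plot 7: block 7 has {3, 4, 5} and plot 7 has {1, 2, 3, 4, 6}, leaving only 7.
Block 6, plot 1: block 6 has {1, 3, 4, 6} and plot 1 has {3, 5, 6, 7}, leaving only 2.
Block 5, plot 1: block 5 has {3, 4, 5, 6, 7} and plot 1 has {2, 3, 5, 6, 7}, leaving only 1.
Block 3, plot 1: block 3 has {2, 3, 5} and plot 1 has {1, 2, 3, 5, 6, 7}, leaving only 4.
Block 5, plot 5: block 5 has {1, 3, 4, 5, 6, 7} and plot 5 has {3, 4, 5, 6}, leaving only 2.
Block 7, plot 5: block 7 has {3, 4, 5, 7} and plot 5 has {2, 3, 4, 5, 6}, leaving only 1.
Block 7, plot 6: block 7 has {1, 3, 4, 5, 7} and plot 6 has {2, 3, 4, 5, 7}, leaving only 6.
Block 7, plot 4: block 7 has {1, 3, 4, 5, 6, 7} and plot 4 has {1, 3, 4, 5}, leaving only 2.
So block 7 reads: 3 4 5 2 1 6 7.

3 4 5 2 1 6 7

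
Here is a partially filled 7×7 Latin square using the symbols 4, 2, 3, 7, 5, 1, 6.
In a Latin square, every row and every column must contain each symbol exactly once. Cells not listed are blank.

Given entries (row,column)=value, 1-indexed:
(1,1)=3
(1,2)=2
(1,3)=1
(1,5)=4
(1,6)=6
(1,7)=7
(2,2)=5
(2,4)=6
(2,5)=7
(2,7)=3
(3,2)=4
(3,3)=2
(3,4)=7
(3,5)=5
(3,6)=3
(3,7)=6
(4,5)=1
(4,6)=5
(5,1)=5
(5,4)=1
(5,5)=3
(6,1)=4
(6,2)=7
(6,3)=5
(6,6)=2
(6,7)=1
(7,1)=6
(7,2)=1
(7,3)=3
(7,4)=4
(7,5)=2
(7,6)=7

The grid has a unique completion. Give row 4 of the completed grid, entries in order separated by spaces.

7 3 6 2 1 5 4

Row 1, column 4: row 1 has {4, 2, 3, 7, 1, 6} and column 4 has {4, 7, 1, 6}, leaving only 5.
Row 2, column 3: row 2 has {3, 7, 5, 6} and column 3 has {2, 3, 5, 1}, leaving only 4.
Row 2, column 6: row 2 has {4, 3, 7, 5, 6} and column 6 has {2, 3, 7, 5, 6}, leaving only 1.
Row 2, column 1: row 2 has {4, 3, 7, 5, 1, 6} and column 1 has {4, 3, 5, 6}, leaving only 2.
Row 4, column 1: row 4 has {5, 1} and column 1 has {4, 2, 3, 5, 6}, leaving only 7.
Row 4, column 3: row 4 has {7, 5, 1} and column 3 has {4, 2, 3, 5, 1}, leaving only 6.
Row 4, column 2: row 4 has {7, 5, 1, 6} and column 2 has {4, 2, 7, 5, 1}, leaving only 3.
Row 4, column 4: row 4 has {3, 7, 5, 1, 6} and column 4 has {4, 7, 5, 1, 6}, leaving only 2.
Row 4, column 7: row 4 has {2, 3, 7, 5, 1, 6} and column 7 has {3, 7, 1, 6}, leaving only 4.
So row 4 reads: 7 3 6 2 1 5 4.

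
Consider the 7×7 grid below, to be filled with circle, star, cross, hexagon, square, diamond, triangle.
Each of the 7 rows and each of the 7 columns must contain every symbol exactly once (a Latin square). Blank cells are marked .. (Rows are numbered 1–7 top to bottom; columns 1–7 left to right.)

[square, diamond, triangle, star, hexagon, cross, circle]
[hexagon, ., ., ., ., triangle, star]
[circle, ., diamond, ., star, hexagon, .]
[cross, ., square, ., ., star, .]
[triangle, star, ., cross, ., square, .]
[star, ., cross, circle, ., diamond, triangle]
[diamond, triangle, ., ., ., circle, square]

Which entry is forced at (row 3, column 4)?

triangle

Row 2, column 3: row 2 has {star, hexagon, triangle} and column 3 has {cross, square, diamond, triangle}, leaving only circle.
Row 3, column 7: row 3 has {circle, star, hexagon, diamond} and column 7 has {circle, star, square, triangle}, leaving only cross.
Row 3, column 2: row 3 has {circle, star, cross, hexagon, diamond} and column 2 has {star, diamond, triangle}, leaving only square.
Row 3 already has {circle, star, cross, hexagon, square, diamond} and column 4 already has {circle, star, cross}, so row 3, column 4 must be triangle.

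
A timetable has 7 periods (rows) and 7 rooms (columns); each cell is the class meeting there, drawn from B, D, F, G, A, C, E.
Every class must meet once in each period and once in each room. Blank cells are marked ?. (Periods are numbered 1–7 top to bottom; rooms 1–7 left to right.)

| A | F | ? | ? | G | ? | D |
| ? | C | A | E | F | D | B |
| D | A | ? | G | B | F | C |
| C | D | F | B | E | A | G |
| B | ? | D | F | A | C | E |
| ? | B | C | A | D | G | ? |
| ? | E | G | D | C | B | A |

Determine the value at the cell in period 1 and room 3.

B

Period 1, room 4: period 1 has {D, F, G, A} and room 4 has {B, D, F, G, A, E}, leaving only C.
Period 1, room 6: period 1 has {D, F, G, A, C} and room 6 has {B, D, F, G, A, C}, leaving only E.
Period 1 already has {D, F, G, A, C, E} and room 3 already has {D, F, G, A, C}, so period 1, room 3 must be B.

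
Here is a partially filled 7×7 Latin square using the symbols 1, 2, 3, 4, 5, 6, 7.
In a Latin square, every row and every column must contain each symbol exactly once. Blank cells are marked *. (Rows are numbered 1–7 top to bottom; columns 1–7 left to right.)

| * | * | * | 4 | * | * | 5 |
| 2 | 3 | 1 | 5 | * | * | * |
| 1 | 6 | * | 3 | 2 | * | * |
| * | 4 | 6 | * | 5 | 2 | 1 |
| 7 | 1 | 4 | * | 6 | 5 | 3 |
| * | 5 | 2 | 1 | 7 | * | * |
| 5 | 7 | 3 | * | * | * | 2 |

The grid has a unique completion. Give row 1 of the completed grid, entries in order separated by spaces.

Row 1, column 2: row 1 has {4, 5} and column 2 has {1, 3, 4, 5, 6, 7}, leaving only 2.
Row 1, column 3: row 1 has {2, 4, 5} and column 3 has {1, 2, 3, 4, 6}, leaving only 7.
Row 2, column 5: row 2 has {1, 2, 3, 5} and column 5 has {2, 5, 6, 7}, leaving only 4.
Row 3, column 3: row 3 has {1, 2, 3, 6} and column 3 has {1, 2, 3, 4, 6, 7}, leaving only 5.
Row 4, column 1: row 4 has {1, 2, 4, 5, 6} and column 1 has {1, 2, 5, 7}, leaving only 3.
Row 1, column 1: row 1 has {2, 4, 5, 7} and column 1 has {1, 2, 3, 5, 7}, leaving only 6.
Row 4, column 4: row 4 has {1, 2, 3, 4, 5, 6} and column 4 has {1, 3, 4, 5}, leaving only 7.
Row 5, column 4: row 5 has {1, 3, 4, 5, 6, 7} and column 4 has {1, 3, 4, 5, 7}, leaving only 2.
Row 6, column 1: row 6 has {1, 2, 5, 7} and column 1 has {1, 2, 3, 5, 6, 7}, leaving only 4.
Row 6, column 7: row 6 has {1, 2, 4, 5, 7} and column 7 has {1, 2, 3, 5}, leaving only 6.
Row 2, column 7: row 2 has {1, 2, 3, 4, 5} and column 7 has {1, 2, 3, 5, 6}, leaving only 7.
Row 2, column 6: row 2 has {1, 2, 3, 4, 5, 7} and column 6 has {2, 5}, leaving only 6.
Row 3, column 7: row 3 has {1, 2, 3, 5, 6} and column 7 has {1, 2, 3, 5, 6, 7}, leaving only 4.
Row 3, column 6: row 3 has {1, 2, 3, 4, 5, 6} and column 6 has {2, 5, 6}, leaving only 7.
Row 6, column 6: row 6 has {1, 2, 4, 5, 6, 7} and column 6 has {2, 5, 6, 7}, leaving only 3.
Row 1, column 6: row 1 has {2, 4, 5, 6, 7} and column 6 has {2, 3, 5, 6, 7}, leaving only 1.
Row 1, column 5: row 1 has {1, 2, 4, 5, 6, 7} and column 5 has {2, 4, 5, 6, 7}, leaving only 3.
So row 1 reads: 6 2 7 4 3 1 5.

6 2 7 4 3 1 5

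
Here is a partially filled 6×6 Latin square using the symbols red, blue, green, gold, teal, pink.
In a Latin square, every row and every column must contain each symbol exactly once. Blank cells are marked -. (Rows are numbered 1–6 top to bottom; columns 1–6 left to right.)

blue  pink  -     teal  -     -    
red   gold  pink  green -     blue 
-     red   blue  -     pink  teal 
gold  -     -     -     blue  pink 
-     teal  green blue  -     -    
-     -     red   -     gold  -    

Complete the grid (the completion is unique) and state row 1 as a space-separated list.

blue pink gold teal green red

Row 1, column 3: row 1 has {blue, teal, pink} and column 3 has {red, blue, green, pink}, leaving only gold.
Row 2, column 5: row 2 has {red, blue, green, gold, pink} and column 5 has {blue, gold, pink}, leaving only teal.
Row 3, column 1: row 3 has {red, blue, teal, pink} and column 1 has {red, blue, gold}, leaving only green.
Row 3, column 4: row 3 has {red, blue, green, teal, pink} and column 4 has {blue, green, teal}, leaving only gold.
Row 4, column 2: row 4 has {blue, gold, pink} and column 2 has {red, gold, teal, pink}, leaving only green.
Row 4, column 3: row 4 has {blue, green, gold, pink} and column 3 has {red, blue, green, gold, pink}, leaving only teal.
Row 4, column 4: row 4 has {blue, green, gold, teal, pink} and column 4 has {blue, green, gold, teal}, leaving only red.
Row 5, column 1: row 5 has {blue, green, teal} and column 1 has {red, blue, green, gold}, leaving only pink.
Row 5, column 5: row 5 has {blue, green, teal, pink} and column 5 has {blue, gold, teal, pink}, leaving only red.
Row 1, column 5: row 1 has {blue, gold, teal, pink} and column 5 has {red, blue, gold, teal, pink}, leaving only green.
Row 1, column 6: row 1 has {blue, green, gold, teal, pink} and column 6 has {blue, teal, pink}, leaving only red.
So row 1 reads: blue pink gold teal green red.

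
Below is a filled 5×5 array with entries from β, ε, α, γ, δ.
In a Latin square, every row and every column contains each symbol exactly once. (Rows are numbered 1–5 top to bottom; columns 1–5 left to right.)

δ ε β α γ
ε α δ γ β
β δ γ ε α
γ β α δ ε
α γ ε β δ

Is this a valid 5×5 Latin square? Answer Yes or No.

Each row is a permutation of the 5 symbols, and so is each column.

Yes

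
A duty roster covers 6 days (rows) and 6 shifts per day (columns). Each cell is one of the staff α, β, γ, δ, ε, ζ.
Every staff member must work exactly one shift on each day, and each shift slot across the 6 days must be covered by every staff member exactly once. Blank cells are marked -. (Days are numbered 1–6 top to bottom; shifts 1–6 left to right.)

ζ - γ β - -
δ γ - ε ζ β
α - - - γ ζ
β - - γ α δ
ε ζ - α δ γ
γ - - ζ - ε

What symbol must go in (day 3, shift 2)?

Day 1, shift 5: day 1 has {β, γ, ζ} and shift 5 has {α, γ, δ, ζ}, leaving only ε.
Day 1, shift 6: day 1 has {β, γ, ε, ζ} and shift 6 has {β, γ, δ, ε, ζ}, leaving only α.
Day 1, shift 2: day 1 has {α, β, γ, ε, ζ} and shift 2 has {γ, ζ}, leaving only δ.
Day 2, shift 3: day 2 has {β, γ, δ, ε, ζ} and shift 3 has {γ}, leaving only α.
Day 3, shift 4: day 3 has {α, γ, ζ} and shift 4 has {α, β, γ, ε, ζ}, leaving only δ.
Day 4, shift 2: day 4 has {α, β, γ, δ} and shift 2 has {γ, δ, ζ}, leaving only ε.
Day 3 already has {α, γ, δ, ζ} and shift 2 already has {γ, δ, ε, ζ}, so day 3, shift 2 must be β.

β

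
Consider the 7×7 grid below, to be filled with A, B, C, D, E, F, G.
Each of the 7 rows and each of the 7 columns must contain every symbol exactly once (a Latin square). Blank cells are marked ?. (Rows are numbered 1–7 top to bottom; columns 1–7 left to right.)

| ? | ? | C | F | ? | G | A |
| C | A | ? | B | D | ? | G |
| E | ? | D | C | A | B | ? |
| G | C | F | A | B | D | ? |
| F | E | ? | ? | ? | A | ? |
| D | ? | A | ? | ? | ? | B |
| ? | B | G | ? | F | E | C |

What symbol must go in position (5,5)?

Row 1, column 1: row 1 has {A, C, F, G} and column 1 has {C, D, E, F, G}, leaving only B.
Row 1, column 2: row 1 has {A, B, C, F, G} and column 2 has {A, B, C, E}, leaving only D.
Row 1, column 5: row 1 has {A, B, C, D, F, G} and column 5 has {A, B, D, F}, leaving only E.
Row 2, column 3: row 2 has {A, B, C, D, G} and column 3 has {A, C, D, F, G}, leaving only E.
Row 2, column 6: row 2 has {A, B, C, D, E, G} and column 6 has {A, B, D, E, G}, leaving only F.
Row 3, column 7: row 3 has {A, B, C, D, E} and column 7 has {A, B, C, G}, leaving only F.
Row 3, column 2: row 3 has {A, B, C, D, E, F} and column 2 has {A, B, C, D, E}, leaving only G.
Row 4, column 7: row 4 has {A, B, C, D, F, G} and column 7 has {A, B, C, F, G}, leaving only E.
Row 5, column 3: row 5 has {A, E, F} and column 3 has {A, C, D, E, F, G}, leaving only B.
Row 5, column 7: row 5 has {A, B, E, F} and column 7 has {A, B, C, E, F, G}, leaving only D.
Row 5, column 4: row 5 has {A, B, D, E, F} and column 4 has {A, B, C, F}, leaving only G.
Row 5 already has {A, B, D, E, F, G} and column 5 already has {A, B, D, E, F}, so row 5, column 5 must be C.

C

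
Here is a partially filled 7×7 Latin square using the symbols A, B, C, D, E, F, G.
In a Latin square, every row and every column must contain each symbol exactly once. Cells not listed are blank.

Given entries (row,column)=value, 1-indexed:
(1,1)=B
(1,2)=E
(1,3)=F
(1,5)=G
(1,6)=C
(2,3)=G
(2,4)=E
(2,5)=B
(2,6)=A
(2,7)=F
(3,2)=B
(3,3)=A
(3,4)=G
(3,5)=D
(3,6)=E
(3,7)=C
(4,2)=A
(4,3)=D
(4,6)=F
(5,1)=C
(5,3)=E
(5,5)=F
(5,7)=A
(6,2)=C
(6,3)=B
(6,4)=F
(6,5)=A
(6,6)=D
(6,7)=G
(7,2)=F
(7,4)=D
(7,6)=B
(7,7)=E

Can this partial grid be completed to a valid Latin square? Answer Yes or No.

No

Row 1, column 4: row 1 has {B, C, E, F, G} and column 4 has {D, E, F, G}, so it must be A.
Row 1, column 7: row 1 has {A, B, C, E, F, G} and column 7 has {A, C, E, F, G}, so it must be D.
Row 2, column 1: row 2 has {A, B, E, F, G} and column 1 has {B, C}, so it must be D.
Now row 2, column 2: row 2 together with column 2 already contain {A, B, C, D, E, F, G} — every symbol — so nothing can go there. The grid has no valid completion.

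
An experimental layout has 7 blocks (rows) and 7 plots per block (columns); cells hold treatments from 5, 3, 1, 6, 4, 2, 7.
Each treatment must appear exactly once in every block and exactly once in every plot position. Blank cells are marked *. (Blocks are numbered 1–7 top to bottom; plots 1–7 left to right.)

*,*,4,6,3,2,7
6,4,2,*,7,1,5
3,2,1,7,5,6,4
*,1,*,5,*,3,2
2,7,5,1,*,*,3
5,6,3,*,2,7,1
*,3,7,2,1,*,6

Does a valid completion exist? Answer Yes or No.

No block or plot among the givens repeats a symbol, and propagating forced cells runs into no contradiction.
One valid completion exists (for instance, 1 5 4 6 3 2 7 / 6 4 2 3 7 1 5 / 3 2 1 7 5 6 4 / 7 1 6 5 4 3 2 / 2 7 5 1 6 4 3 / 5 6 3 4 2 7 1 / 4 3 7 2 1 5 6).

Yes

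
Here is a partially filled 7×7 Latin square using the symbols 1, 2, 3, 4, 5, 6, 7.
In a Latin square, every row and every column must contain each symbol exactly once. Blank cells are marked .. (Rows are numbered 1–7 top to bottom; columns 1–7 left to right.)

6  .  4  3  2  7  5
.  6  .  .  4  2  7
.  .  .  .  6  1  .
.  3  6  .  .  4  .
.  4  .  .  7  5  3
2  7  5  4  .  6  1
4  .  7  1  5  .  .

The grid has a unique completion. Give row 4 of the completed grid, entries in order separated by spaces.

Row 4, column 5: row 4 has {3, 4, 6} and column 5 has {2, 4, 5, 6, 7}, leaving only 1.
Row 4, column 7: row 4 has {1, 3, 4, 6} and column 7 has {1, 3, 5, 7}, leaving only 2.
Row 1, column 2: row 1 has {2, 3, 4, 5, 6, 7} and column 2 has {3, 4, 6, 7}, leaving only 1.
Row 2, column 4: row 2 has {2, 4, 6, 7} and column 4 has {1, 3, 4}, leaving only 5.
Row 4, column 4: row 4 has {1, 2, 3, 4, 6} and column 4 has {1, 3, 4, 5}, leaving only 7.
Row 4, column 1: row 4 has {1, 2, 3, 4, 6, 7} and column 1 has {2, 4, 6}, leaving only 5.
So row 4 reads: 5 3 6 7 1 4 2.

5 3 6 7 1 4 2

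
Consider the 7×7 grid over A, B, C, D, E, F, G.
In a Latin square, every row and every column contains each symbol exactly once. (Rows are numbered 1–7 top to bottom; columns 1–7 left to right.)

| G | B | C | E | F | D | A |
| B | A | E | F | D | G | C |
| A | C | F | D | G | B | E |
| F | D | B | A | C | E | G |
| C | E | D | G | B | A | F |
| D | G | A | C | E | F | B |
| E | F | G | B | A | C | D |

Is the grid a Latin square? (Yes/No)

Yes

Each row is a permutation of the 7 symbols, and so is each column.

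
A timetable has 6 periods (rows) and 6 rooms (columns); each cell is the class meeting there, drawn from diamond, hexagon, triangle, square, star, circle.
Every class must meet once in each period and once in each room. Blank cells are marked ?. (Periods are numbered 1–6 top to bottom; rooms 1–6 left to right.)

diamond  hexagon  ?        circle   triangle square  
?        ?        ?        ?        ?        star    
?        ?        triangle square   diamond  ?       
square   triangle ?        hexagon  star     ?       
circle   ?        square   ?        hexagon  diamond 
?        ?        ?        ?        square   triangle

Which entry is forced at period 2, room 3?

Period 1, room 3: period 1 has {diamond, hexagon, triangle, square, circle} and room 3 has {triangle, square}, leaving only star.
Period 2, room 5: period 2 has {star} and room 5 has {diamond, hexagon, triangle, square, star}, leaving only circle.
Period 4, room 6: period 4 has {hexagon, triangle, square, star} and room 6 has {diamond, triangle, square, star}, leaving only circle.
Period 3, room 6: period 3 has {diamond, triangle, square} and room 6 has {diamond, triangle, square, star, circle}, leaving only hexagon.
Period 3, room 1: period 3 has {diamond, hexagon, triangle, square} and room 1 has {diamond, square, circle}, leaving only star.
Period 3, room 2: period 3 has {diamond, hexagon, triangle, square, star} and room 2 has {hexagon, triangle}, leaving only circle.
Period 4, room 3: period 4 has {hexagon, triangle, square, star, circle} and room 3 has {triangle, square, star}, leaving only diamond.
Period 2 already has {star, circle} and room 3 already has {diamond, triangle, square, star}, so period 2, room 3 must be hexagon.

hexagon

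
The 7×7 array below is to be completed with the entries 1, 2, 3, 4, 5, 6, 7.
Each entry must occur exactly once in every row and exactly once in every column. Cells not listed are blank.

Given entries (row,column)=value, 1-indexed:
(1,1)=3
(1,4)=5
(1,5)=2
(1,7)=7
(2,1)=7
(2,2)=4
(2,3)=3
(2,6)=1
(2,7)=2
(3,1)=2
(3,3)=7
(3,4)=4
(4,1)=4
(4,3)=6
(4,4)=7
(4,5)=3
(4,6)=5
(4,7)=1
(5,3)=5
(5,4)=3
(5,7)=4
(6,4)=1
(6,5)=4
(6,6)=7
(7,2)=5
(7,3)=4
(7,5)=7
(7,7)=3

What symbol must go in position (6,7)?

Row 1, column 3: row 1 has {2, 3, 5, 7} and column 3 has {3, 4, 5, 6, 7}, leaving only 1.
Row 1, column 2: row 1 has {1, 2, 3, 5, 7} and column 2 has {4, 5}, leaving only 6.
Row 1, column 6: row 1 has {1, 2, 3, 5, 6, 7} and column 6 has {1, 5, 7}, leaving only 4.
Row 2, column 4: row 2 has {1, 2, 3, 4, 7} and column 4 has {1, 3, 4, 5, 7}, leaving only 6.
Row 2, column 5: row 2 has {1, 2, 3, 4, 6, 7} and column 5 has {2, 3, 4, 7}, leaving only 5.
Row 4, column 2: row 4 has {1, 3, 4, 5, 6, 7} and column 2 has {4, 5, 6}, leaving only 2.
Row 6, column 2: row 6 has {1, 4, 7} and column 2 has {2, 4, 5, 6}, leaving only 3.
Row 3, column 2: row 3 has {2, 4, 7} and column 2 has {2, 3, 4, 5, 6}, leaving only 1.
Row 3, column 5: row 3 has {1, 2, 4, 7} and column 5 has {2, 3, 4, 5, 7}, leaving only 6.
Row 3, column 6: row 3 has {1, 2, 4, 6, 7} and column 6 has {1, 4, 5, 7}, leaving only 3.
Row 3, column 7: row 3 has {1, 2, 3, 4, 6, 7} and column 7 has {1, 2, 3, 4, 7}, leaving only 5.
Row 6 already has {1, 3, 4, 7} and column 7 already has {1, 2, 3, 4, 5, 7}, so row 6, column 7 must be 6.

6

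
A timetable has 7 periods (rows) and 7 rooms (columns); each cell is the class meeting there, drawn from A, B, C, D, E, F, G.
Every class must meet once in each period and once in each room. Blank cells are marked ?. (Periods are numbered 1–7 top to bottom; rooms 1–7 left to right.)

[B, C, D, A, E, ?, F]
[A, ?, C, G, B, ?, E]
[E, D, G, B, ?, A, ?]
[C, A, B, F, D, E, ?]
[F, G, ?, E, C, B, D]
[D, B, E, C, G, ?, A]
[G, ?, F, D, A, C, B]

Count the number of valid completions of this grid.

1

Period 1, room 6: eliminating its period and room leaves {G}.
Period 2, room 2: eliminating its period and room leaves {F}.
Period 2, room 6: eliminating its period and room leaves {D, F}.
Period 3, room 5: eliminating its period and room leaves {F}.
Period 3, room 7: eliminating its period and room leaves {C}.
Period 4, room 7: eliminating its period and room leaves {G}.
Period 5, room 3: eliminating its period and room leaves {A}.
Period 6, room 6: eliminating its period and room leaves {F}.
Period 7, room 2: eliminating its period and room leaves {E}.
Only one assignment across all blanks avoids any period or room repeat, giving 1 completion.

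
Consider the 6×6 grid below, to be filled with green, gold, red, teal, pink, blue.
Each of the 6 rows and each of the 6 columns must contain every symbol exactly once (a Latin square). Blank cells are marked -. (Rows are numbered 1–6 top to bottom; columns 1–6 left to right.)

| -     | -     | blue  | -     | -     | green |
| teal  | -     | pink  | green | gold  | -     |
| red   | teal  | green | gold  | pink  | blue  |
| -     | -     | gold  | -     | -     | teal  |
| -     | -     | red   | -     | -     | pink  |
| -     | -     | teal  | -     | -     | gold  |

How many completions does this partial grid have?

20

Row 1, column 1: eliminating its row and column leaves {gold, pink}.
Row 1, column 2: eliminating its row and column leaves {gold, red, pink}.
Row 1, column 4: eliminating its row and column leaves {red, teal, pink}.
Row 1, column 5: eliminating its row and column leaves {red, teal}.
Row 2, column 2: eliminating its row and column leaves {red, blue}.
Row 2, column 6: eliminating its row and column leaves {red}.
Row 4, column 1: eliminating its row and column leaves {green, pink, blue}.
Row 4, column 2: eliminating its row and column leaves {green, red, pink, blue}.
Row 4, column 4: eliminating its row and column leaves {red, pink, blue}.
Row 4, column 5: eliminating its row and column leaves {green, red, blue}.
Row 5, column 1: eliminating its row and column leaves {green, gold, blue}.
Row 5, column 2: eliminating its row and column leaves {green, gold, blue}.
Row 5, column 4: eliminating its row and column leaves {teal, blue}.
Row 5, column 5: eliminating its row and column leaves {green, teal, blue}.
Row 6, column 1: eliminating its row and column leaves {green, pink, blue}.
Row 6, column 2: eliminating its row and column leaves {green, red, pink, blue}.
Row 6, column 4: eliminating its row and column leaves {red, pink, blue}.
Row 6, column 5: eliminating its row and column leaves {green, red, blue}.
Enumerating the assignments across these blanks that avoid any row or column repeat gives 20 completions.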